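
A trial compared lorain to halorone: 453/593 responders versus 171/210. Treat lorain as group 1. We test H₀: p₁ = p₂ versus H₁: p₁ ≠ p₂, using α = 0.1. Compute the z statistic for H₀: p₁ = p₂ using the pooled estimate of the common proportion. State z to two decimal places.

p̂₁ = 453/593 = 0.7639, p̂₂ = 171/210 = 0.8143.
Pooled p̂ = (453+171)/(593+210) = 624/803 = 0.7771.
SE = √(p̂(1−p̂)(1/n₁+1/n₂)) = √(0.7771·0.2229·0.00644825) = √(0.00111699) = 0.0334.
z = (0.7639 − 0.8143)/0.0334 = -0.0504/0.0334 = -1.51.
Two-sided p-value ≈ 2·Φ(−1.507) = 0.1318; since p > α = 0.1, fail to reject H₀.

z = -1.51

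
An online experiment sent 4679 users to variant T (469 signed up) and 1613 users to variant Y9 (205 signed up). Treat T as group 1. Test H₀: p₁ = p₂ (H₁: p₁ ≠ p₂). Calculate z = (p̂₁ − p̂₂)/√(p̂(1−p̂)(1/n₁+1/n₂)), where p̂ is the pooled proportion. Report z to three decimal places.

z = -3.008

p̂₁ = 469/4679 ≈ 0.100235, p̂₂ = 205/1613 ≈ 0.127092.
Pooled p̂ = (469+205)/(4679+1613) = 674/6292 = 0.107120.
SE = √(p̂(1−p̂)(1/n₁+1/n₂)) = √(0.107120·0.892880·0.000833684) = √(7.9738e-05) = 0.008930.
z = (0.100235 − 0.127092)/0.008930 = -0.026857/0.008930 = -3.008.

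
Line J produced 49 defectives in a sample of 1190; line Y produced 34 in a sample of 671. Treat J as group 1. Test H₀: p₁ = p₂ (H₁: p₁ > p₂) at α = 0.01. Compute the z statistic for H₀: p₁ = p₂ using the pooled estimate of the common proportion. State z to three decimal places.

p̂₁ = 49/1190 ≈ 0.041176, p̂₂ = 34/671 ≈ 0.050671.
Pooled p̂ = (49+34)/(1190+671) = 83/1861 = 0.044600.
SE = √(p̂(1−p̂)(1/n₁+1/n₂)) = √(0.044600·0.955400·0.00233065) = √(9.93102e-05) = 0.009965.
z = (0.041176 − 0.050671)/0.009965 = -0.009495/0.009965 = -0.953.
p-value = P(Z > -0.953) ≈ 0.8296, so at α = 0.01 we fail to reject H₀.

z = -0.953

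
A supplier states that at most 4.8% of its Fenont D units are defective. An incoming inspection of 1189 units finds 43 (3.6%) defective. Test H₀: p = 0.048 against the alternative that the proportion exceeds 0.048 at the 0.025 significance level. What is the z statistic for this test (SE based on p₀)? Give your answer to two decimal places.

z = -1.91

p̂ = 43/1189 = 0.03616.
SE = √(p₀(1−p₀)/n) = √(0.045696/1189) = 0.00620.
z = (0.03616 − 0.048)/0.00620 = -0.01184/0.00620 = -1.91.
p-value = P(Z > -1.909) ≈ 0.9719; since p > α = 0.025, fail to reject H₀.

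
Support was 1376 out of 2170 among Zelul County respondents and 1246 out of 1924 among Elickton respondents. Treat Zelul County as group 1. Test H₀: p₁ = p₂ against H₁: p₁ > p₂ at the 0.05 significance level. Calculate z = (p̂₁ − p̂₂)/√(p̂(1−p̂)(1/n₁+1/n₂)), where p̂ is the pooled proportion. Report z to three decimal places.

p̂₁ = 1376/2170 = 0.63410, p̂₂ = 1246/1924 = 0.64761.
Pooled p̂ = (1376+1246)/(2170+1924) = 2622/4094 = 0.64045.
SE = √(p̂(1−p̂)(1/n₁+1/n₂)) = √(0.64045·0.35955·0.00098058) = √(0.000225802) = 0.01503.
z = (0.63410 − 0.64761)/0.01503 = -0.01351/0.01503 = -0.899.
p-value = P(Z > -0.899) ≈ 0.8157. With α = 0.05, fail to reject H₀.

z = -0.899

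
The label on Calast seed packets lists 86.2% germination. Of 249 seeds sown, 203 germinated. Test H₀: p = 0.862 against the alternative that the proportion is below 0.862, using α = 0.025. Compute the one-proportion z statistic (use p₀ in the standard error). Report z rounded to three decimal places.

p̂ = 203/249 = 0.81526.
Under H₀, SE = √(0.862·0.138/249) = √(0.000477735) = 0.02186.
z = (0.81526 − 0.862)/0.02186 = -0.04674/0.02186 = -2.138.
p-value = P(Z < -2.138) ≈ 0.0162. With α = 0.025, reject H₀.

z = -2.138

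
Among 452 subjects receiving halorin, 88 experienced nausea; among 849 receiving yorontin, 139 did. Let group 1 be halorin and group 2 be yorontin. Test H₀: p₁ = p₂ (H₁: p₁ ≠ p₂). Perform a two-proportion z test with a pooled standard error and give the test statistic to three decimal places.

p̂₁ = 88/452 = 0.19469, p̂₂ = 139/849 = 0.16372.
Pooled p̂ = (88+139)/(452+849) = 227/1301 = 0.17448.
SE = √(p̂(1−p̂)(1/n₁+1/n₂)) = √(0.17448·0.82552·0.00339025) = √(0.000488322) = 0.02210.
z = (0.19469 − 0.16372)/0.02210 = 0.03097/0.02210 = 1.401.

z = 1.401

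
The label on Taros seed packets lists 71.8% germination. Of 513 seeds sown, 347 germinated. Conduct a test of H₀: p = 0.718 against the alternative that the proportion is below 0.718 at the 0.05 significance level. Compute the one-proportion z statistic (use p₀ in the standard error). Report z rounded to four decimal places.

z = -2.0933

p̂ = 347/513 = 0.676413.
SE = √(p₀(1−p₀)/n) = √(0.20248/513) = 0.019867.
z = (0.676413 − 0.718)/0.019867 = -0.041587/0.019867 = -2.0933.
p-value = P(Z < -2.093) ≈ 0.0182, so at α = 0.05 we reject H₀.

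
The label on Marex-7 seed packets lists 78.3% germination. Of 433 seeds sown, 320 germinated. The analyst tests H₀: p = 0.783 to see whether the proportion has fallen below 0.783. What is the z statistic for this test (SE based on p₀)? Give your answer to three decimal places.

p̂ = 320/433 ≈ 0.73903.
SE = √(p₀(1−p₀)/n) = √(0.16991/433) = 0.01981.
z = (0.73903 − 0.783)/0.01981 = -0.04397/0.01981 = -2.220.

z = -2.220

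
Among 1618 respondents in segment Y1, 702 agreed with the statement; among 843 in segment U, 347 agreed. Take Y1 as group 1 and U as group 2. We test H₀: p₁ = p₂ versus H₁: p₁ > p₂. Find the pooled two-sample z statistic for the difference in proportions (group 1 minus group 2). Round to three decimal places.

p̂₁ = 702/1618 ≈ 0.43387, p̂₂ = 347/843 ≈ 0.41163.
Pooled p̂ = (702+347)/(1618+843) = 1049/2461 = 0.42625.
SE = √(p̂(1−p̂)(1/n₁+1/n₂)) = √(0.42625·0.57375·0.00180429) = √(0.000441258) = 0.02101.
z = (0.43387 − 0.41163)/0.02101 = 0.02224/0.02101 = 1.059.
p-value = P(Z > 1.059) ≈ 0.1448.

z = 1.059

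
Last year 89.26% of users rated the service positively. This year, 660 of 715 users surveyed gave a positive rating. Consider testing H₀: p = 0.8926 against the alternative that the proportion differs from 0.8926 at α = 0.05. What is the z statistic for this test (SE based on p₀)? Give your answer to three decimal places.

z = 2.632

p̂ = 660/715 ≈ 0.92308.
Under H₀, SE = √(0.8926·0.1074/715) = √(0.000134077) = 0.01158.
z = (0.92308 − 0.8926)/0.01158 = 0.03048/0.01158 = 2.632.
Two-sided p-value ≈ 2·Φ(−2.632) = 0.0085, so at α = 0.05 we reject H₀.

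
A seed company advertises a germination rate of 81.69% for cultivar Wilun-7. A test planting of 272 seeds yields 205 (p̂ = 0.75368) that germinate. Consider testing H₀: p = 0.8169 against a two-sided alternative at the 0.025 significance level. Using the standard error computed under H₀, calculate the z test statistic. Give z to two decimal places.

z = -2.70

p̂ = 205/272 = 0.75368.
Under H₀, SE = √(0.8169·0.1831/272) = √(0.000549906) = 0.02345.
z = (0.75368 − 0.8169)/0.02345 = -0.06322/0.02345 = -2.70.
Two-sided p-value ≈ 2·Φ(−2.696) = 0.0070; since p < α = 0.025, reject H₀.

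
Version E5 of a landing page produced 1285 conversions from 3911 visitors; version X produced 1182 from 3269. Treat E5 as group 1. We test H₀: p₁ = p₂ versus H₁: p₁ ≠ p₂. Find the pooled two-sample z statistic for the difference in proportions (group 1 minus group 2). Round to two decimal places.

p̂₁ = 1285/3911 = 0.328560, p̂₂ = 1182/3269 = 0.361578.
Pooled p̂ = (1285+1182)/(3911+3269) = 2467/7180 = 0.343593.
SE = √(p̂(1−p̂)(1/n₁+1/n₂)) = √(0.343593·0.656407·0.000561593) = √(0.00012666) = 0.011254.
z = (0.328560 − 0.361578)/0.011254 = -0.033018/0.011254 = -2.93.
Two-sided p-value ≈ 2·Φ(−2.934) = 0.0033.

z = -2.93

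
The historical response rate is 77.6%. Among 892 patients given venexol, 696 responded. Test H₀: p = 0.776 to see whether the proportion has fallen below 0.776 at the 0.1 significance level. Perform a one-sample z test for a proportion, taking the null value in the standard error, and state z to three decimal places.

z = 0.306

p̂ = 696/892 ≈ 0.78027.
SE = √(p₀(1−p₀)/n) = √(0.17382/892) = 0.01396.
z = (0.78027 − 0.776)/0.01396 = 0.00427/0.01396 = 0.306.
p-value = P(Z < 0.306) ≈ 0.6201; since p > α = 0.1, fail to reject H₀.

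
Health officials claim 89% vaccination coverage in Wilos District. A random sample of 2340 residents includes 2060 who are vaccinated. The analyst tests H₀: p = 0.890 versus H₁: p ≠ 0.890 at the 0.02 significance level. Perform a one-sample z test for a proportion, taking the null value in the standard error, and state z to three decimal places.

p̂ = 2060/2340 = 0.88034.
SE = √(p₀(1−p₀)/n) = √(0.0979/2340) = 0.00647.
z = (0.88034 − 0.89)/0.00647 = -0.00966/0.00647 = -1.493.
Two-sided p-value ≈ 2·Φ(−1.493) = 0.1354. With α = 0.02, fail to reject H₀.

z = -1.493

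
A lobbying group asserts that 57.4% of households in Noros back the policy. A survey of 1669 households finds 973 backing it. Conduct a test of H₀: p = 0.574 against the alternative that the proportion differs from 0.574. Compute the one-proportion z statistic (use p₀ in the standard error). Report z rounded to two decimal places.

z = 0.74

p̂ = 973/1669 ≈ 0.5830.
SE = √(p₀(1−p₀)/n) = √(0.24452/1669) = 0.0121.
z = (0.5830 − 0.574)/0.0121 = 0.0090/0.0121 = 0.74.
Two-sided p-value ≈ 2·Φ(−0.742) = 0.4580.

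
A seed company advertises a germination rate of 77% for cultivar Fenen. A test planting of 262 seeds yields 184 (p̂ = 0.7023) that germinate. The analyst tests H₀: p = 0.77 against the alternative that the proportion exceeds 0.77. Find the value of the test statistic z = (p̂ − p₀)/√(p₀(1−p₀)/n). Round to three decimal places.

z = -2.604

p̂ = 184/262 = 0.70229.
Standard error under H₀: √(0.77×0.23/262) = 0.02600.
z = (0.70229 − 0.77)/0.02600 = -0.06771/0.02600 = -2.604.
p-value = P(Z > -2.604) ≈ 0.9954.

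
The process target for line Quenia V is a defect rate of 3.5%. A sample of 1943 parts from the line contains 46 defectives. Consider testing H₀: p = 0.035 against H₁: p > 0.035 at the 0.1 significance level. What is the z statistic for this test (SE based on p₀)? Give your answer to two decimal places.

p̂ = 46/1943 = 0.02367.
Standard error under H₀: √(0.035×0.965/1943) = 0.00417.
z = (0.02367 − 0.035)/0.00417 = -0.01133/0.00417 = -2.72.
p-value = P(Z > -2.716) ≈ 0.9967, so at α = 0.1 we fail to reject H₀.

z = -2.72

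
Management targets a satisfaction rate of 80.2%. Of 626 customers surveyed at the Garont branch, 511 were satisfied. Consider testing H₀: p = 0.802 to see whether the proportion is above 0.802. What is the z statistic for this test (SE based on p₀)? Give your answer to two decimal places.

p̂ = 511/626 ≈ 0.8163.
SE = √(p₀(1−p₀)/n) = √(0.1588/626) = 0.0159.
z = (0.8163 − 0.802)/0.0159 = 0.0143/0.0159 = 0.90.

z = 0.90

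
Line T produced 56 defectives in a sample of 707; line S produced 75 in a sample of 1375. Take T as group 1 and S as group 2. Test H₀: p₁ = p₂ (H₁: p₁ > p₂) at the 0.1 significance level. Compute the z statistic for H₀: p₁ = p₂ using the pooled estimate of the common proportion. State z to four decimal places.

p̂₁ = 56/707 = 0.0792079, p̂₂ = 75/1375 = 0.0545455.
Pooled p̂ = (56+75)/(707+1375) = 131/2082 = 0.0629203.
SE = √(0.0589613 × 0.0021417) = 0.0112373.
z = (0.0792079 − 0.0545455)/0.0112373 = 0.0246624/0.0112373 = 2.1947.
p-value = P(Z > 2.195) ≈ 0.0141. With α = 0.1, reject H₀.

z = 2.1947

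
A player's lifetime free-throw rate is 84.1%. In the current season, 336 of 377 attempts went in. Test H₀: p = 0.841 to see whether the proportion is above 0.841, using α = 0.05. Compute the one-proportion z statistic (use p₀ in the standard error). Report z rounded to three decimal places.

z = 2.668

p̂ = 336/377 = 0.891247.
Under H₀, SE = √(0.841·0.159/377) = √(0.000354692) = 0.018833.
z = (0.891247 − 0.841)/0.018833 = 0.050247/0.018833 = 2.668.
p-value = P(Z > 2.668) ≈ 0.0038. With α = 0.05, reject H₀.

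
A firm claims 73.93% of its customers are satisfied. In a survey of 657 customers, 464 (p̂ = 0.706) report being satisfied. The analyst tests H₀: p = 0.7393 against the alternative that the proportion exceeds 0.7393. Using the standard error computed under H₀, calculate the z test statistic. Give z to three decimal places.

p̂ = 464/657 ≈ 0.70624.
Under H₀, SE = √(0.7393·0.2607/657) = √(0.000293357) = 0.01713.
z = (0.70624 − 0.7393)/0.01713 = -0.03306/0.01713 = -1.930.
p-value = P(Z > -1.930) ≈ 0.9732.

z = -1.930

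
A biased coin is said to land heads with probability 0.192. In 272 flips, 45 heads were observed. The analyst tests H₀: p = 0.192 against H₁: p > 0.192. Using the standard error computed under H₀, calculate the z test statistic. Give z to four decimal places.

z = -1.1121

p̂ = 45/272 ≈ 0.165441.
Under H₀, SE = √(0.192·0.808/272) = √(0.000570353) = 0.023882.
z = (0.165441 − 0.192)/0.023882 = -0.026559/0.023882 = -1.1121.
p-value = P(Z > -1.112) ≈ 0.8669.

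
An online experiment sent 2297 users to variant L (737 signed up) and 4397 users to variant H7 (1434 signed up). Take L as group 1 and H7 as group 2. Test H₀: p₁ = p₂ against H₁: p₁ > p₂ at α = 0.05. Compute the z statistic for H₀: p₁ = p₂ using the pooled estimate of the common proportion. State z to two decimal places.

p̂₁ = 737/2297 ≈ 0.32085, p̂₂ = 1434/4397 ≈ 0.32613.
Pooled p̂ = (737+1434)/(2297+4397) = 2171/6694 = 0.32432.
SE = √(0.219137 × 0.000662778) = 0.01205.
z = (0.32085 − 0.32613)/0.01205 = -0.00528/0.01205 = -0.44.
p-value = P(Z > -0.438) ≈ 0.6693; since p > α = 0.05, fail to reject H₀.

z = -0.44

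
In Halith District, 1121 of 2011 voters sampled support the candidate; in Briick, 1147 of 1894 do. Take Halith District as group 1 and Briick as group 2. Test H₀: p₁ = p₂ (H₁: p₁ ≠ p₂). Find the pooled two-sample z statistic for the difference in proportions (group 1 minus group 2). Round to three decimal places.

p̂₁ = 1121/2011 = 0.557434, p̂₂ = 1147/1894 = 0.605597.
Pooled p̂ = (1121+1147)/(2011+1894) = 2268/3905 = 0.580794.
SE = √(p̂(1−p̂)(1/n₁+1/n₂)) = √(0.580794·0.419206·0.00102525) = √(0.00024962) = 0.015799.
z = (0.557434 − 0.605597)/0.015799 = -0.048163/0.015799 = -3.048.
Two-sided p-value ≈ 2·Φ(−3.048) = 0.0023.

z = -3.048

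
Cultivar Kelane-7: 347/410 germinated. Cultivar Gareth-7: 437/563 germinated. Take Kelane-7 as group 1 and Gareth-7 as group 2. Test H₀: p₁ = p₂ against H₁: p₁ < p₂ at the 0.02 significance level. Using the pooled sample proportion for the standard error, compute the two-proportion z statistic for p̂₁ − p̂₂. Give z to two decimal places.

p̂₁ = 347/410 = 0.8463, p̂₂ = 437/563 = 0.7762.
Pooled p̂ = (347+437)/(410+563) = 784/973 = 0.8058.
SE = √(0.156514 × 0.00421522) = 0.0257.
z = (0.8463 − 0.7762)/0.0257 = 0.0701/0.0257 = 2.73.
p-value = P(Z < 2.731) ≈ 0.9968. With α = 0.02, fail to reject H₀.

z = 2.73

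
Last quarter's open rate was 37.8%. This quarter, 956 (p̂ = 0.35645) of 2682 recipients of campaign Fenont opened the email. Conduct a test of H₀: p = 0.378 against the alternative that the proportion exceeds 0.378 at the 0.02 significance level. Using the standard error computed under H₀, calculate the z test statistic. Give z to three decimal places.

p̂ = 956/2682 ≈ 0.35645.
Under H₀, SE = √(0.378·0.622/2682) = √(8.76644e-05) = 0.00936.
z = (0.35645 − 0.378)/0.00936 = -0.02155/0.00936 = -2.302.
p-value = P(Z > -2.302) ≈ 0.9893; since p > α = 0.02, fail to reject H₀.

z = -2.302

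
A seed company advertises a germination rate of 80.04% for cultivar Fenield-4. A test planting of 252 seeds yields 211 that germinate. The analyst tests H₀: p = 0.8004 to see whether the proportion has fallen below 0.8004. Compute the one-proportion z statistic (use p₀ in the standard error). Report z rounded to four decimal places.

p̂ = 211/252 = 0.837302.
Standard error under H₀: √(0.8004×0.1996/252) = 0.025179.
z = (0.837302 − 0.8004)/0.025179 = 0.036902/0.025179 = 1.4656.

z = 1.4656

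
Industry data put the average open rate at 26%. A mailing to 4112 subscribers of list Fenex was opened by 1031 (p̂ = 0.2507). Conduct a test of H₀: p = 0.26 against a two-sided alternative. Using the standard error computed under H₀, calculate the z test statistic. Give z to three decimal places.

z = -1.355

p̂ = 1031/4112 ≈ 0.25073.
SE = √(p₀(1−p₀)/n) = √(0.1924/4112) = 0.00684.
z = (0.25073 − 0.26)/0.00684 = -0.00927/0.00684 = -1.355.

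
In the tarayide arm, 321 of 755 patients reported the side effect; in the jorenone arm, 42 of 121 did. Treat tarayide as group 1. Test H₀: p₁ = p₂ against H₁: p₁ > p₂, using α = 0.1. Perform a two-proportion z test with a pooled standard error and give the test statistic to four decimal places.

p̂₁ = 321/755 ≈ 0.425166, p̂₂ = 42/121 ≈ 0.347107.
Pooled p̂ = (321+42)/(755+121) = 363/876 = 0.414384.
SE = √(p̂(1−p̂)(1/n₁+1/n₂)) = √(0.414384·0.585616·0.00958897) = √(0.00232695) = 0.048238.
z = (0.425166 − 0.347107)/0.048238 = 0.078059/0.048238 = 1.6182.
p-value = P(Z > 1.618) ≈ 0.0528. With α = 0.1, reject H₀.

z = 1.6182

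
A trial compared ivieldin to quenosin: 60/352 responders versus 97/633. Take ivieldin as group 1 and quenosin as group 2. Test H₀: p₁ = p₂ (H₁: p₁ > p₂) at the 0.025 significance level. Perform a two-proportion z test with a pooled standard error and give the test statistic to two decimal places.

z = 0.71

p̂₁ = 60/352 ≈ 0.1705, p̂₂ = 97/633 ≈ 0.1532.
Pooled p̂ = (60+97)/(352+633) = 157/985 = 0.1594.
SE = √(0.133985 × 0.00442069) = 0.0243.
z = (0.1705 − 0.1532)/0.0243 = 0.0173/0.0243 = 0.71.
p-value = P(Z > 0.707) ≈ 0.2397; since p > α = 0.025, fail to reject H₀.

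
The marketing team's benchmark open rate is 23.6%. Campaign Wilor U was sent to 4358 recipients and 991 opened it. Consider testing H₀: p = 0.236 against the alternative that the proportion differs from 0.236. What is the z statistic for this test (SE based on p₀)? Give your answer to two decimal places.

p̂ = 991/4358 ≈ 0.2274.
Under H₀, SE = √(0.236·0.764/4358) = √(4.13731e-05) = 0.0064.
z = (0.2274 − 0.236)/0.0064 = -0.0086/0.0064 = -1.34.
Two-sided p-value ≈ 2·Φ(−1.337) = 0.1811.

z = -1.34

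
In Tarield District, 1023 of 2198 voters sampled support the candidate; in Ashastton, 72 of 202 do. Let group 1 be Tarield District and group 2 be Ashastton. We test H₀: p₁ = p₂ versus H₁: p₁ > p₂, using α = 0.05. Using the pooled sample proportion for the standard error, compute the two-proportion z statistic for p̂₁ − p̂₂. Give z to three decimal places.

z = 2.976

p̂₁ = 1023/2198 ≈ 0.46542, p̂₂ = 72/202 ≈ 0.35644.
Pooled p̂ = (1023+72)/(2198+202) = 1095/2400 = 0.45625.
SE = √(0.248086 × 0.00540545) = 0.03662.
z = (0.46542 − 0.35644)/0.03662 = 0.10898/0.03662 = 2.976.
p-value = P(Z > 2.976) ≈ 0.0015, so at α = 0.05 we reject H₀.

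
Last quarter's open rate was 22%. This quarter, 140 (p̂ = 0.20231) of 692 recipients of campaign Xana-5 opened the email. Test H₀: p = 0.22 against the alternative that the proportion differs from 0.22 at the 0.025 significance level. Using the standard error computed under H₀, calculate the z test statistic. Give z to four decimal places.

p̂ = 140/692 ≈ 0.2023121.
Under H₀, SE = √(0.22·0.78/692) = √(0.000247977) = 0.0157473.
z = (0.2023121 − 0.22)/0.0157473 = -0.0176879/0.0157473 = -1.1232.
p-value = 2·P(Z > 1.123) ≈ 0.2613. With α = 0.025, fail to reject H₀.

z = -1.1232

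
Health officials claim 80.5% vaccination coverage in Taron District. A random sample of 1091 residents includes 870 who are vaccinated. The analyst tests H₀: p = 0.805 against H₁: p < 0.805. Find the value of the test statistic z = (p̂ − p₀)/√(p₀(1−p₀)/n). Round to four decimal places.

p̂ = 870/1091 = 0.797434.
Under H₀, SE = √(0.805·0.195/1091) = √(0.000143882) = 0.011995.
z = (0.797434 − 0.805)/0.011995 = -0.007566/0.011995 = -0.6308.
p-value = P(Z < -0.631) ≈ 0.2641.

z = -0.6308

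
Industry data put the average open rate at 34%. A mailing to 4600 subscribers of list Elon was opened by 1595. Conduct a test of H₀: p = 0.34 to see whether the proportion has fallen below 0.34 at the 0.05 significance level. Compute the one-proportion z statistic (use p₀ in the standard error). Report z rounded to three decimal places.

p̂ = 1595/4600 = 0.346739.
SE = √(p₀(1−p₀)/n) = √(0.2244/4600) = 0.006984.
z = (0.346739 − 0.34)/0.006984 = 0.006739/0.006984 = 0.965.
p-value = P(Z < 0.965) ≈ 0.8327. With α = 0.05, fail to reject H₀.

z = 0.965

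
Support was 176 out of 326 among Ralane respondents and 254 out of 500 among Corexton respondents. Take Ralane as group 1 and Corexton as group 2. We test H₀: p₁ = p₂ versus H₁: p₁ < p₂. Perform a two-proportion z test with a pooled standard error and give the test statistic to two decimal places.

z = 0.90

p̂₁ = 176/326 ≈ 0.5399, p̂₂ = 254/500 ≈ 0.5080.
Pooled p̂ = (176+254)/(326+500) = 430/826 = 0.5206.
SE = √(p̂(1−p̂)(1/n₁+1/n₂)) = √(0.5206·0.4794·0.00506748) = √(0.00126472) = 0.0356.
z = (0.5399 − 0.5080)/0.0356 = 0.0319/0.0356 = 0.90.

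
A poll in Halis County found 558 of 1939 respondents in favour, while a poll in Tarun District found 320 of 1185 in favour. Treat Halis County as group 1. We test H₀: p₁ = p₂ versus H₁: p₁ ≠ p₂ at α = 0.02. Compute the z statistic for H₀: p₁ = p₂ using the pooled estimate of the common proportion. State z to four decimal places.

p̂₁ = 558/1939 = 0.287777, p̂₂ = 320/1185 = 0.270042.
Pooled p̂ = (558+320)/(1939+1185) = 878/3124 = 0.281050.
SE = √(p̂(1−p̂)(1/n₁+1/n₂)) = √(0.281050·0.718950·0.00135961) = √(0.000274724) = 0.016575.
z = (0.287777 − 0.270042)/0.016575 = 0.017735/0.016575 = 1.0700.
Two-sided p-value ≈ 2·Φ(−1.070) = 0.2846. With α = 0.02, fail to reject H₀.

z = 1.0700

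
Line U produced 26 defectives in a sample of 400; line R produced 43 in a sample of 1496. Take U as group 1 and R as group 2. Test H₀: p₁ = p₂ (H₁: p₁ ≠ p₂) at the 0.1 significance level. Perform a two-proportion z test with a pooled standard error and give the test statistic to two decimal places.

z = 3.44

p̂₁ = 26/400 = 0.06500, p̂₂ = 43/1496 = 0.02874.
Pooled p̂ = (26+43)/(400+1496) = 69/1896 = 0.03639.
SE = √(p̂(1−p̂)(1/n₁+1/n₂)) = √(0.03639·0.96361·0.00316845) = √(0.000111111) = 0.01054.
z = (0.06500 − 0.02874)/0.01054 = 0.03626/0.01054 = 3.44.
p-value = 2·P(Z > 3.440) ≈ 0.0006; since p < α = 0.1, reject H₀.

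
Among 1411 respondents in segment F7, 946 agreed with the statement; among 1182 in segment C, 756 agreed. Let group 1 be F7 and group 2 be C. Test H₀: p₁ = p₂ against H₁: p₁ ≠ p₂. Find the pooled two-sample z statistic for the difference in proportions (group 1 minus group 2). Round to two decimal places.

z = 1.65

p̂₁ = 946/1411 = 0.6704, p̂₂ = 756/1182 = 0.6396.
Pooled p̂ = (946+756)/(1411+1182) = 1702/2593 = 0.6564.
SE = √(p̂(1−p̂)(1/n₁+1/n₂)) = √(0.6564·0.3436·0.00155474) = √(0.000350663) = 0.0187.
z = (0.6704 − 0.6396)/0.0187 = 0.0308/0.0187 = 1.65.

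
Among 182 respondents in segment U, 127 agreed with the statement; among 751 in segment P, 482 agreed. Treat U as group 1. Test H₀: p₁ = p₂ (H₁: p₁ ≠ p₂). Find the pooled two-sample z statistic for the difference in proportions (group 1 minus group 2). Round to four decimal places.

z = 1.4234

p̂₁ = 127/182 ≈ 0.697802, p̂₂ = 482/751 ≈ 0.641811.
Pooled p̂ = (127+482)/(182+751) = 609/933 = 0.652733.
SE = √(0.226673 × 0.00682606) = 0.039335.
z = (0.697802 − 0.641811)/0.039335 = 0.055991/0.039335 = 1.4234.
Two-sided p-value ≈ 2·Φ(−1.423) = 0.1546.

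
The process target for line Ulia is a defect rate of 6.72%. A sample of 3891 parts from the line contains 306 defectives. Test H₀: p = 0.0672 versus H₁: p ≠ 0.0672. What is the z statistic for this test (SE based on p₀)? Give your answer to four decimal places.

z = 2.8510

p̂ = 306/3891 = 0.0786430.
SE = √(p₀(1−p₀)/n) = √(0.062684/3891) = 0.0040137.
z = (0.0786430 − 0.0672)/0.0040137 = 0.0114430/0.0040137 = 2.8510.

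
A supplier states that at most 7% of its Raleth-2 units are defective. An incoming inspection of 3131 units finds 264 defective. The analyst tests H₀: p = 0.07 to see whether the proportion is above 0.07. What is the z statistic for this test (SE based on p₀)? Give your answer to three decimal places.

p̂ = 264/3131 = 0.08432.
Under H₀, SE = √(0.07·0.93/3131) = √(2.07921e-05) = 0.00456.
z = (0.08432 − 0.07)/0.00456 = 0.01432/0.00456 = 3.140.
p-value = P(Z > 3.140) ≈ 0.0008.

z = 3.140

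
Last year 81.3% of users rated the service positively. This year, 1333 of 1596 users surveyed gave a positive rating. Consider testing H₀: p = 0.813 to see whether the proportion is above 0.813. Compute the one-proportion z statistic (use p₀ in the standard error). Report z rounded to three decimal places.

z = 2.276

p̂ = 1333/1596 ≈ 0.83521.
Standard error under H₀: √(0.813×0.187/1596) = 0.00976.
z = (0.83521 − 0.813)/0.00976 = 0.02221/0.00976 = 2.276.
p-value = P(Z > 2.276) ≈ 0.0114.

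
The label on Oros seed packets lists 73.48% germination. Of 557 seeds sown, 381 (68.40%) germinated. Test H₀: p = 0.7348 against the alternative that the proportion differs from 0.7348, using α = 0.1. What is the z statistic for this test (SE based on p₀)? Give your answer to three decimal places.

z = -2.715

p̂ = 381/557 ≈ 0.684022.
Standard error under H₀: √(0.7348×0.2652/557) = 0.018704.
z = (0.684022 − 0.7348)/0.018704 = -0.050778/0.018704 = -2.715.
p-value = 2·P(Z > 2.715) ≈ 0.0066; since p < α = 0.1, reject H₀.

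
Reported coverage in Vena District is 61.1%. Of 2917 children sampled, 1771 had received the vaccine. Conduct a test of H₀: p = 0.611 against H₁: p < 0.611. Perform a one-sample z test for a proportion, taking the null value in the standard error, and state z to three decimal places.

z = -0.429

p̂ = 1771/2917 ≈ 0.60713.
SE = √(p₀(1−p₀)/n) = √(0.23768/2917) = 0.00903.
z = (0.60713 − 0.611)/0.00903 = -0.00387/0.00903 = -0.429.
p-value = P(Z < -0.429) ≈ 0.3341.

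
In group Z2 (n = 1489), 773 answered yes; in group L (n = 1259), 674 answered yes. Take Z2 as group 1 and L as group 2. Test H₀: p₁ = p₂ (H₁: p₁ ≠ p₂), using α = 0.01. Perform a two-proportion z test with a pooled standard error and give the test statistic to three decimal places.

p̂₁ = 773/1489 = 0.51914, p̂₂ = 674/1259 = 0.53535.
Pooled p̂ = (773+674)/(1489+1259) = 1447/2748 = 0.52656.
SE = √(0.249294 × 0.00146587) = 0.01912.
z = (0.51914 − 0.53535)/0.01912 = -0.01621/0.01912 = -0.848.
Two-sided p-value ≈ 2·Φ(−0.848) = 0.3966. With α = 0.01, fail to reject H₀.

z = -0.848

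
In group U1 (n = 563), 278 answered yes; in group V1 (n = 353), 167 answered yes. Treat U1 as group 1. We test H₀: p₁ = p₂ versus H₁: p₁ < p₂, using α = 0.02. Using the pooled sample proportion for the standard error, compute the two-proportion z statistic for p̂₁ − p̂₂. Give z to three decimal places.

z = 0.610

p̂₁ = 278/563 = 0.49378, p̂₂ = 167/353 = 0.47309.
Pooled p̂ = (278+167)/(563+353) = 445/916 = 0.48581.
SE = √(p̂(1−p̂)(1/n₁+1/n₂)) = √(0.48581·0.51419·0.00460906) = √(0.00115134) = 0.03393.
z = (0.49378 − 0.47309)/0.03393 = 0.02069/0.03393 = 0.610.
p-value = P(Z < 0.610) ≈ 0.7290, so at α = 0.02 we fail to reject H₀.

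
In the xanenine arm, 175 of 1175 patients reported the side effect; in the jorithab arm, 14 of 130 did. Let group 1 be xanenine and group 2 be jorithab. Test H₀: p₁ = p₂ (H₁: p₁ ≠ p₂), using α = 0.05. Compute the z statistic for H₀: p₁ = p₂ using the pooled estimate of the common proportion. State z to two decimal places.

z = 1.27

p̂₁ = 175/1175 ≈ 0.1489, p̂₂ = 14/130 ≈ 0.1077.
Pooled p̂ = (175+14)/(1175+130) = 189/1305 = 0.1448.
SE = √(p̂(1−p̂)(1/n₁+1/n₂)) = √(0.1448·0.8552·0.00854337) = √(0.00105812) = 0.0325.
z = (0.1489 − 0.1077)/0.0325 = 0.0412/0.0325 = 1.27.
p-value = 2·P(Z > 1.268) ≈ 0.2048. With α = 0.05, fail to reject H₀.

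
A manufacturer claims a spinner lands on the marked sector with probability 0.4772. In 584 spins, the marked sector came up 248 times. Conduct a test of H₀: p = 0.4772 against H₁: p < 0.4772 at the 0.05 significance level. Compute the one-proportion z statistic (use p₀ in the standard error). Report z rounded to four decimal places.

p̂ = 248/584 ≈ 0.424658.
Standard error under H₀: √(0.4772×0.5228/584) = 0.020669.
z = (0.424658 − 0.4772)/0.020669 = -0.052542/0.020669 = -2.5421.
p-value = P(Z < -2.542) ≈ 0.0055. With α = 0.05, reject H₀.

z = -2.5421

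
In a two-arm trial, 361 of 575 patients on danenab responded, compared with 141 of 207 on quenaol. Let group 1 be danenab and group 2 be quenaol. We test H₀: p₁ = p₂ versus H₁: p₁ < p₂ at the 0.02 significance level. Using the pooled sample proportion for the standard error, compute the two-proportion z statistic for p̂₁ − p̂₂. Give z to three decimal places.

p̂₁ = 361/575 = 0.62783, p̂₂ = 141/207 = 0.68116.
Pooled p̂ = (361+141)/(575+207) = 502/782 = 0.64194.
SE = √(0.229852 × 0.00657005) = 0.03886.
z = (0.62783 − 0.68116)/0.03886 = -0.05333/0.03886 = -1.372.
p-value = P(Z < -1.372) ≈ 0.0850, so at α = 0.02 we fail to reject H₀.

z = -1.372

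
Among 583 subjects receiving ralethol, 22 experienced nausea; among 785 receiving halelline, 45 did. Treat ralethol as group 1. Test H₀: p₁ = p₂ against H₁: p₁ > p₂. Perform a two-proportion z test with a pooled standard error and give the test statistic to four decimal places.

p̂₁ = 22/583 ≈ 0.0377358, p̂₂ = 45/785 ≈ 0.0573248.
Pooled p̂ = (22+45)/(583+785) = 67/1368 = 0.0489766.
SE = √(p̂(1−p̂)(1/n₁+1/n₂)) = √(0.0489766·0.9510234·0.00298915) = √(0.000139228) = 0.0117995.
z = (0.0377358 − 0.0573248)/0.0117995 = -0.0195890/0.0117995 = -1.6602.
p-value = P(Z > -1.660) ≈ 0.9516.

z = -1.6602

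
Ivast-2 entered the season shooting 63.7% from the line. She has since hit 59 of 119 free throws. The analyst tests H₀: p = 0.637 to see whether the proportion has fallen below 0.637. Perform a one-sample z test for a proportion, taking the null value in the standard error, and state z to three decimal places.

z = -3.203

p̂ = 59/119 = 0.49580.
SE = √(p₀(1−p₀)/n) = √(0.23123/119) = 0.04408.
z = (0.49580 − 0.637)/0.04408 = -0.14120/0.04408 = -3.203.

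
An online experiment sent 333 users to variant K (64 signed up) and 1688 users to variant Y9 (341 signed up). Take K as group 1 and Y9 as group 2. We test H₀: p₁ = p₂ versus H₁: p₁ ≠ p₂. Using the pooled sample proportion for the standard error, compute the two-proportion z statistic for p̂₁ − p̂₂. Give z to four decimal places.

p̂₁ = 64/333 = 0.192192, p̂₂ = 341/1688 = 0.202014.
Pooled p̂ = (64+341)/(333+1688) = 405/2021 = 0.200396.
SE = √(0.160237 × 0.00359542) = 0.024003.
z = (0.192192 − 0.202014)/0.024003 = -0.009822/0.024003 = -0.4092.
Two-sided p-value ≈ 2·Φ(−0.409) = 0.6824.

z = -0.4092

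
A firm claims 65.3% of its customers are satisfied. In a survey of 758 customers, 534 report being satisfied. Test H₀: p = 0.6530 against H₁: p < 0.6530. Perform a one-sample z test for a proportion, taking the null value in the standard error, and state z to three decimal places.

z = 2.978

p̂ = 534/758 ≈ 0.70449.
Under H₀, SE = √(0.653·0.347/758) = √(0.000298933) = 0.01729.
z = (0.70449 − 0.653)/0.01729 = 0.05149/0.01729 = 2.978.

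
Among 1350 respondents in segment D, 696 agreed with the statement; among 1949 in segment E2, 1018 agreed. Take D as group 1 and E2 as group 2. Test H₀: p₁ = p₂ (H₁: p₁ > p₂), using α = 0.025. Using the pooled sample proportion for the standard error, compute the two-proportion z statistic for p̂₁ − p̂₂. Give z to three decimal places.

z = -0.382

p̂₁ = 696/1350 ≈ 0.51556, p̂₂ = 1018/1949 ≈ 0.52232.
Pooled p̂ = (696+1018)/(1350+1949) = 1714/3299 = 0.51955.
SE = √(0.249618 × 0.00125382) = 0.01769.
z = (0.51556 − 0.52232)/0.01769 = -0.00676/0.01769 = -0.382.
p-value = P(Z > -0.382) ≈ 0.6489. With α = 0.025, fail to reject H₀.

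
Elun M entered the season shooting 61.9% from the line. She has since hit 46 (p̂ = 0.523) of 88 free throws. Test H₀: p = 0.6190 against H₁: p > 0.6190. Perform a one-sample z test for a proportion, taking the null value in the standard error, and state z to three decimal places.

z = -1.860

p̂ = 46/88 ≈ 0.52273.
SE = √(p₀(1−p₀)/n) = √(0.23584/88) = 0.05177.
z = (0.52273 − 0.619)/0.05177 = -0.09627/0.05177 = -1.860.
p-value = P(Z > -1.860) ≈ 0.9685.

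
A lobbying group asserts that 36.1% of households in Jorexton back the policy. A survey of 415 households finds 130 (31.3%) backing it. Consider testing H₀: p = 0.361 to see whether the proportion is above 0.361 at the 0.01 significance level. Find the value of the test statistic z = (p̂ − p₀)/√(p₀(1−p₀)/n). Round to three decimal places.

p̂ = 130/415 = 0.31325.
SE = √(p₀(1−p₀)/n) = √(0.23068/415) = 0.02358.
z = (0.31325 − 0.361)/0.02358 = -0.04775/0.02358 = -2.025.
p-value = P(Z > -2.025) ≈ 0.9786; since p > α = 0.01, fail to reject H₀.

z = -2.025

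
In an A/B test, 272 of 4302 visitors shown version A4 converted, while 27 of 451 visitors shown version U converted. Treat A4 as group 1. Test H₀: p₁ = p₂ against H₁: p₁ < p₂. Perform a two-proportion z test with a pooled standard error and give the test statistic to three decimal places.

z = 0.280

p̂₁ = 272/4302 = 0.06323, p̂₂ = 27/451 = 0.05987.
Pooled p̂ = (272+27)/(4302+451) = 299/4753 = 0.06291.
SE = √(p̂(1−p̂)(1/n₁+1/n₂)) = √(0.06291·0.93709·0.00244974) = √(0.000144413) = 0.01202.
z = (0.06323 − 0.05987)/0.01202 = 0.00336/0.01202 = 0.280.
p-value = P(Z < 0.280) ≈ 0.6101.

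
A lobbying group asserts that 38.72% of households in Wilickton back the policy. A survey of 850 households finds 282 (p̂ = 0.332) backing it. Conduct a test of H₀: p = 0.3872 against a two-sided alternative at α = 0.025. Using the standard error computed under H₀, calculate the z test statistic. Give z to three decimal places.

z = -3.318

p̂ = 282/850 = 0.33176.
SE = √(p₀(1−p₀)/n) = √(0.23728/850) = 0.01671.
z = (0.33176 − 0.3872)/0.01671 = -0.05544/0.01671 = -3.318.
Two-sided p-value ≈ 2·Φ(−3.318) = 0.0009; since p < α = 0.025, reject H₀.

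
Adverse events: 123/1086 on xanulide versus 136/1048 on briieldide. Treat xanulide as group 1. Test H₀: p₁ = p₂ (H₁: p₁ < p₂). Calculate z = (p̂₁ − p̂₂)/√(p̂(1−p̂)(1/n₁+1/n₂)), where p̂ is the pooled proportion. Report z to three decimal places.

z = -1.168

p̂₁ = 123/1086 = 0.11326, p̂₂ = 136/1048 = 0.12977.
Pooled p̂ = (123+136)/(1086+1048) = 259/2134 = 0.12137.
SE = √(p̂(1−p̂)(1/n₁+1/n₂)) = √(0.12137·0.87863·0.00187501) = √(0.000199947) = 0.01414.
z = (0.11326 − 0.12977)/0.01414 = -0.01651/0.01414 = -1.168.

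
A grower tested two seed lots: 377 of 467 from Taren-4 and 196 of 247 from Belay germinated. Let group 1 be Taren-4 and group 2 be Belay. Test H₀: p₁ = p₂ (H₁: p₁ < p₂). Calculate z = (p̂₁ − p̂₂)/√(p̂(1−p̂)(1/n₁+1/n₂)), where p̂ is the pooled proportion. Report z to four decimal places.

z = 0.4393

p̂₁ = 377/467 = 0.807281, p̂₂ = 196/247 = 0.793522.
Pooled p̂ = (377+196)/(467+247) = 573/714 = 0.802521.
SE = √(0.158481 × 0.00618991) = 0.031321.
z = (0.807281 − 0.793522)/0.031321 = 0.013759/0.031321 = 0.4393.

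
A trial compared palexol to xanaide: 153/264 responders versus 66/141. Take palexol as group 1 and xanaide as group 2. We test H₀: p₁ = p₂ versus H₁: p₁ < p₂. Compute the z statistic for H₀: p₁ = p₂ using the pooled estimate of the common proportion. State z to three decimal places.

z = 2.144

p̂₁ = 153/264 = 0.57955, p̂₂ = 66/141 = 0.46809.
Pooled p̂ = (153+66)/(264+141) = 219/405 = 0.54074.
SE = √(0.24834 × 0.0108801) = 0.05198.
z = (0.57955 − 0.46809)/0.05198 = 0.11146/0.05198 = 2.144.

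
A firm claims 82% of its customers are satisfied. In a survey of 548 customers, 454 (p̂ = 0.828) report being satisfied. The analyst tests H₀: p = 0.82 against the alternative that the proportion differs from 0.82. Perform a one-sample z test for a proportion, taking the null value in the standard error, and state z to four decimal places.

p̂ = 454/548 ≈ 0.828467.
Under H₀, SE = √(0.82·0.18/548) = √(0.000269343) = 0.016412.
z = (0.828467 − 0.82)/0.016412 = 0.008467/0.016412 = 0.5159.

z = 0.5159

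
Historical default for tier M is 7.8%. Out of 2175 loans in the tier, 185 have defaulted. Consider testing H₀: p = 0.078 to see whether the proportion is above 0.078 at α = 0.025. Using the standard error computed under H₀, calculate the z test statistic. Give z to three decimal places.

p̂ = 185/2175 ≈ 0.085057.
Standard error under H₀: √(0.078×0.922/2175) = 0.005750.
z = (0.085057 − 0.078)/0.005750 = 0.007057/0.005750 = 1.227.
p-value = P(Z > 1.227) ≈ 0.1098; since p > α = 0.025, fail to reject H₀.

z = 1.227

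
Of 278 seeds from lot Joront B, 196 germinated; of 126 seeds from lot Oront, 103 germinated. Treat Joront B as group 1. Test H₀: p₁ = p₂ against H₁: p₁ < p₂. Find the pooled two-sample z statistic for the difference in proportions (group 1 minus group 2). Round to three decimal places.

p̂₁ = 196/278 = 0.70504, p̂₂ = 103/126 = 0.81746.
Pooled p̂ = (196+103)/(278+126) = 299/404 = 0.74010.
SE = √(0.192352 × 0.0115336) = 0.04710.
z = (0.70504 − 0.81746)/0.04710 = -0.11242/0.04710 = -2.387.
p-value = P(Z < -2.387) ≈ 0.0085.

z = -2.387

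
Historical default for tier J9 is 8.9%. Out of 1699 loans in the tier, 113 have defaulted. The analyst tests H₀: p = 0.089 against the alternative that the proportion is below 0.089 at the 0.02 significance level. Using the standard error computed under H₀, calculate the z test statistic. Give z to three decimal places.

z = -3.256

p̂ = 113/1699 = 0.066510.
Under H₀, SE = √(0.089·0.911/1699) = √(4.77216e-05) = 0.006908.
z = (0.066510 − 0.089)/0.006908 = -0.022490/0.006908 = -3.256.
p-value = P(Z < -3.256) ≈ 0.0006, so at α = 0.02 we reject H₀.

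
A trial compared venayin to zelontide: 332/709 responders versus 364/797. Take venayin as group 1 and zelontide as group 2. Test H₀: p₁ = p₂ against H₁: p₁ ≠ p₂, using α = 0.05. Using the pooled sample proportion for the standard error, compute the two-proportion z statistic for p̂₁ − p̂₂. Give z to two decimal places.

p̂₁ = 332/709 ≈ 0.4683, p̂₂ = 364/797 ≈ 0.4567.
Pooled p̂ = (332+364)/(709+797) = 696/1506 = 0.4622.
SE = √(0.248567 × 0.00266514) = 0.0257.
z = (0.4683 − 0.4567)/0.0257 = 0.0116/0.0257 = 0.45.
p-value = 2·P(Z > 0.449) ≈ 0.6535; since p > α = 0.05, fail to reject H₀.

z = 0.45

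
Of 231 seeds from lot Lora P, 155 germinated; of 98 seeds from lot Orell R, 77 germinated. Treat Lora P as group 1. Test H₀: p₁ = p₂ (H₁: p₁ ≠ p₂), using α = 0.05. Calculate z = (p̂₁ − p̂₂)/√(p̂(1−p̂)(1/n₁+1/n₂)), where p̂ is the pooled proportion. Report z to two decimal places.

z = -2.09

p̂₁ = 155/231 ≈ 0.6710, p̂₂ = 77/98 ≈ 0.7857.
Pooled p̂ = (155+77)/(231+98) = 232/329 = 0.7052.
SE = √(0.207906 × 0.0145331) = 0.0550.
z = (0.6710 − 0.7857)/0.0550 = -0.1147/0.0550 = -2.09.
p-value = 2·P(Z > 2.087) ≈ 0.0369. With α = 0.05, reject H₀.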